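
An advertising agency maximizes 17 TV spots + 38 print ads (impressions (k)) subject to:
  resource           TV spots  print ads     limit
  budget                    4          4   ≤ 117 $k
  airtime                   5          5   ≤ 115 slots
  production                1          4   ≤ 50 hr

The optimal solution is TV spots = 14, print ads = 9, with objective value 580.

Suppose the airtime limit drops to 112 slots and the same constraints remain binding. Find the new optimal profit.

574

At the optimum: budget uses 92 of 117 (slack = 25); airtime uses 115 of 115 (binding); production uses 50 of 50 (binding).
By complementary slackness, y = 0 for the non-binding constraint.
Dual feasibility on the basic columns requires 5·y_airtime + 1·y_production = 17, 5·y_airtime + 4·y_production = 38.
Solving: y_airtime = 2, y_production = 7.
Δz = y_airtime·Δb = 2 × (-3) = -6, so new z* = 580 − 6 = 574.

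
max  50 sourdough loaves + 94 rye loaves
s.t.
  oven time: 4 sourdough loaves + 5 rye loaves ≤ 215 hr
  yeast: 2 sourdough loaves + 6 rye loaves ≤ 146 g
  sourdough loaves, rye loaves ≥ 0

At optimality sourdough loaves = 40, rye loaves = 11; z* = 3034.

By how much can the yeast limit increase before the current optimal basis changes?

112

Binding constraints: oven time, yeast. The basis is B = [[4,5],[2,6]] with det 14.
Per unit increase in yeast, x* moves by d = (-0.3571, 0.2857).
The basis stays optimal until sourdough loaves reaches 0; allowable increase = 112 g.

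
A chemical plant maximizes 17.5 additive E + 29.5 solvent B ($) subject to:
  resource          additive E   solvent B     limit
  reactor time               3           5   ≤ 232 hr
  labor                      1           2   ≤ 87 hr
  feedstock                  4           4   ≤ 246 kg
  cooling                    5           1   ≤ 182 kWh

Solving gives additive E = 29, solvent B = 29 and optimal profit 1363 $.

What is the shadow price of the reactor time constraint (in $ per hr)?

At the optimum: reactor time uses 232 of 232 (binding); labor uses 87 of 87 (binding); feedstock uses 232 of 246 (slack = 14); cooling uses 174 of 182 (slack = 8).
By complementary slackness, y = 0 for the non-binding constraints.
Dual feasibility on the basic columns requires 3·y_reactor time + 1·y_labor = 17.5, 5·y_reactor time + 2·y_labor = 29.5.
Solving: y_reactor time = 5.5, y_labor = 1.
Shadow price of reactor time = 5.5.

5.5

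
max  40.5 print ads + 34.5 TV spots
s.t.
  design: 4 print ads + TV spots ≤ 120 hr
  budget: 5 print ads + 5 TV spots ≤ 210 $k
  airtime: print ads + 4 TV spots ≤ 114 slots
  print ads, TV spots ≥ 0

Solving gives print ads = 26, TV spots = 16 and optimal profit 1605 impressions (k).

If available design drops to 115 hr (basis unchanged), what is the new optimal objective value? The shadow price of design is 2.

1595

Δb = -5, so new z* = 1605 + (2)·(-5) = 1605 − 10 = 1595.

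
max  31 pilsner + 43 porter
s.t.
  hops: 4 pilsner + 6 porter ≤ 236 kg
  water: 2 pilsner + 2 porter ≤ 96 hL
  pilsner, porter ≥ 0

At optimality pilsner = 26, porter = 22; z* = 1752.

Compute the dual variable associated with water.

3.5

Both hops and water are binding at x*.
Dual feasibility on the basic columns requires 4·y_hops + 2·y_water = 31, 6·y_hops + 2·y_water = 43.
This yields shadow prices y_hops = 6, y_water = 3.5.
Shadow price of water = 3.5.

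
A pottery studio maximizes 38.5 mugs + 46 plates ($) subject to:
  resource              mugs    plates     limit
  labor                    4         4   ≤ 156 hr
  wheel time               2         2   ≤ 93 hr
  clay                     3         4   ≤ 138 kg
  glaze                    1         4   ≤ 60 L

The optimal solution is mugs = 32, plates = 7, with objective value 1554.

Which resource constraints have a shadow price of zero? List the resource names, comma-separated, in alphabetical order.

labor: 156/156 (binding)
wheel time: 78/93 (slack 15)
clay: 124/138 (slack 14)
glaze: 60/60 (binding)
By complementary slackness, a constraint with positive slack has shadow price 0 → clay, wheel time.

clay, wheel time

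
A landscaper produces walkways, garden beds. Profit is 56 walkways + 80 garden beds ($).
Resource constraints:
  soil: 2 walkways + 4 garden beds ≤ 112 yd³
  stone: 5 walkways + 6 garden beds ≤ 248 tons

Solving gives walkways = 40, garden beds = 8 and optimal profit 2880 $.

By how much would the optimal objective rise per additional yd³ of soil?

At the optimum: soil uses 112 of 112 (binding); stone uses 248 of 248 (binding).
From A_Bᵀ y = c: 2·y_soil + 5·y_stone = 56; 4·y_soil + 6·y_stone = 80.
→ y_soil = 8 and y_stone = 8.
Shadow price of soil = 8.

8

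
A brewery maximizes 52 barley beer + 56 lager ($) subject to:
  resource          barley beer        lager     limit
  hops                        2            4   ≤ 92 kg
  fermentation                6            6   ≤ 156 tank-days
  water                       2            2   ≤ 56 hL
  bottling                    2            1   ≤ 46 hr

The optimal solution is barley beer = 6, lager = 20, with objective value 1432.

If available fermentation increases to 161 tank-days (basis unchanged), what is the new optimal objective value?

1472

Check each constraint at x*: hops 92/92 (tight); fermentation 156/156 (tight); water 52/56 (slack 4); bottling 32/46 (slack 14).
Since water, bottling are not tight, their duals are 0.
Dual feasibility on the basic columns requires 2·y_hops + 6·y_fermentation = 52, 4·y_hops + 6·y_fermentation = 56.
This yields shadow prices y_hops = 2, y_fermentation = 8.
Δz = y_fermentation·Δb = 8 × (5) = 40, so new z* = 1432 + 40 = 1472.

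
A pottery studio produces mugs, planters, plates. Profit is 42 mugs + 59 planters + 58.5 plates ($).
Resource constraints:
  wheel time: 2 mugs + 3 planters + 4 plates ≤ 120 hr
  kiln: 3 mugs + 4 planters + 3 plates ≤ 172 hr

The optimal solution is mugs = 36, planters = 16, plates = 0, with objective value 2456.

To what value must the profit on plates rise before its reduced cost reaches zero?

At the optimum: wheel time uses 120 of 120 (binding); kiln uses 172 of 172 (binding).
From A_Bᵀ y = c: 2·y_wheel time + 3·y_kiln = 42; 3·y_wheel time + 4·y_kiln = 59.
→ y_wheel time = 9 and y_kiln = 8.
plates enters the basis when its profit ≥ yᵀa₃ = 9·4 + 8·3 = 60.

60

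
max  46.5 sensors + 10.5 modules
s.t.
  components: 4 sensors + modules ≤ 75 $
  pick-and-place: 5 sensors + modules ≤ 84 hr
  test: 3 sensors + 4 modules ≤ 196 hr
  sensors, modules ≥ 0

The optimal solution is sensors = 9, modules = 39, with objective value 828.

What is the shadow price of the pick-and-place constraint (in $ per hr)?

At the optimum: components uses 75 of 75 (binding); pick-and-place uses 84 of 84 (binding); test uses 183 of 196 (slack = 13).
Slack constraints have shadow price 0 (complementary slackness).
The binding rows give the dual system: 4·y_components + 5·y_pick-and-place = 46.5 and 1·y_components + 1·y_pick-and-place = 10.5.
Solving: y_components = 6, y_pick-and-place = 4.5.
Shadow price of pick-and-place = 4.5.

4.5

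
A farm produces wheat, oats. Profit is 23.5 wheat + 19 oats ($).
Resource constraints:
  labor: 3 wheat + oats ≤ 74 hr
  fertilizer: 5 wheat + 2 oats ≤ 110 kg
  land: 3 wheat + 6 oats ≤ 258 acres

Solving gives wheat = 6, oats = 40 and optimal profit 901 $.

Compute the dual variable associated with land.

Check each constraint at x*: labor 58/74 (slack 16); fertilizer 110/110 (tight); land 258/258 (tight).
Slack constraints have shadow price 0 (complementary slackness).
From A_Bᵀ y = c: 5·y_fertilizer + 3·y_land = 23.5; 2·y_fertilizer + 6·y_land = 19.
→ y_fertilizer = 3.5 and y_land = 2.
Shadow price of land = 2.

2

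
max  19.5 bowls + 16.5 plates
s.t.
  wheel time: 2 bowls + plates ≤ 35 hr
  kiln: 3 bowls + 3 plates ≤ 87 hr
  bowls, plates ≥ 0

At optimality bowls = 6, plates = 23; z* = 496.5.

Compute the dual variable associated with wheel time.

Check each constraint at x*: wheel time 35/35 (tight); kiln 87/87 (tight).
From A_Bᵀ y = c: 2·y_wheel time + 3·y_kiln = 19.5; 1·y_wheel time + 3·y_kiln = 16.5.
This yields shadow prices y_wheel time = 3, y_kiln = 4.5.
Shadow price of wheel time = 3.

3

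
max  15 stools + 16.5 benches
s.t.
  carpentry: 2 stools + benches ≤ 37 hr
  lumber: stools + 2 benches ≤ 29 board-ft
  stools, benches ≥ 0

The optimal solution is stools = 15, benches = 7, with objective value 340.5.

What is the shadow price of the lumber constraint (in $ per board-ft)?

At the optimum: carpentry uses 37 of 37 (binding); lumber uses 29 of 29 (binding).
From A_Bᵀ y = c: 2·y_carpentry + 1·y_lumber = 15; 1·y_carpentry + 2·y_lumber = 16.5.
This yields shadow prices y_carpentry = 4.5, y_lumber = 6.
Shadow price of lumber = 6.

6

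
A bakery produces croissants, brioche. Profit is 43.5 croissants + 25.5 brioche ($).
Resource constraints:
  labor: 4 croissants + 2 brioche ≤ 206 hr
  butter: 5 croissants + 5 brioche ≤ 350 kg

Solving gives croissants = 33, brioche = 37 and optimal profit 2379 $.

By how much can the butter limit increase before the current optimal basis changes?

Binding constraints: labor, butter. The basis is B = [[4,2],[5,5]] with det 10.
Per unit increase in butter, x* moves by d = (-0.2, 0.4).
The basis stays optimal until croissants reaches 0; allowable increase = 165 kg.

165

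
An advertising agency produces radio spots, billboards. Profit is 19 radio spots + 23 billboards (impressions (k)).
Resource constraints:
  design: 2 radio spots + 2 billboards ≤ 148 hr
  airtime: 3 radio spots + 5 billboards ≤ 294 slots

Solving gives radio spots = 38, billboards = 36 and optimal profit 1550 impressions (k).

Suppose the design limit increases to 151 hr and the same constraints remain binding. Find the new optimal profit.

1569.5

At the optimum: design uses 148 of 148 (binding); airtime uses 294 of 294 (binding).
The binding rows give the dual system: 2·y_design + 3·y_airtime = 19 and 2·y_design + 5·y_airtime = 23.
→ y_design = 6.5 and y_airtime = 2.
Δz = y_design·Δb = 6.5 × (3) = 19.5, so new z* = 1550 + 19.5 = 1569.5.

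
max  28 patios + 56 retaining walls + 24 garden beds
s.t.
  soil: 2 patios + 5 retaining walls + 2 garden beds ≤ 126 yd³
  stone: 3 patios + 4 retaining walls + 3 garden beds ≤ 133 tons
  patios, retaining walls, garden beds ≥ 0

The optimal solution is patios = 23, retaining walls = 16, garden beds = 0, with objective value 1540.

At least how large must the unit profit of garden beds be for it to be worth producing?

28

Both soil and stone are binding at x*.
From A_Bᵀ y = c: 2·y_soil + 3·y_stone = 28; 5·y_soil + 4·y_stone = 56.
→ y_soil = 8 and y_stone = 4.
garden beds enters the basis when its profit ≥ yᵀa₃ = 8·2 + 4·3 = 28.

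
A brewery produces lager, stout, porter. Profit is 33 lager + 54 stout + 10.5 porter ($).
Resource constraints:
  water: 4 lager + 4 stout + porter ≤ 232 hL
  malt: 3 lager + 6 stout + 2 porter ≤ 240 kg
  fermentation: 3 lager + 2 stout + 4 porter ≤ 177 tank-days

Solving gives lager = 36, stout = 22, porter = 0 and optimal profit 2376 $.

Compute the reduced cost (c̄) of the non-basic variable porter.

At the optimum: water uses 232 of 232 (binding); malt uses 240 of 240 (binding); fermentation uses 152 of 177 (slack = 25).
Since fermentation is not tight, its dual is 0.
From A_Bᵀ y = c: 4·y_water + 3·y_malt = 33; 4·y_water + 6·y_malt = 54.
This yields shadow prices y_water = 3, y_malt = 7.
Reduced cost of porter: c₃ − yᵀa₃ = 10.5 − (3·1 + 7·2) = 10.5 − 17 = -6.5.

-6.5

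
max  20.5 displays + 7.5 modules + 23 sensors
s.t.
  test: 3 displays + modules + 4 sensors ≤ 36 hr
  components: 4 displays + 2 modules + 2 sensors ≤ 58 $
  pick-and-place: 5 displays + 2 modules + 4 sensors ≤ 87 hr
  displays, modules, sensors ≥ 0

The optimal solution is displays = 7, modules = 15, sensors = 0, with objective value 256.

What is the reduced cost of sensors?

At the optimum: test uses 36 of 36 (binding); components uses 58 of 58 (binding); pick-and-place uses 65 of 87 (slack = 22).
Since pick-and-place is not tight, its dual is 0.
The binding rows give the dual system: 3·y_test + 4·y_components = 20.5 and 1·y_test + 2·y_components = 7.5.
This yields shadow prices y_test = 5.5, y_components = 1.
Reduced cost of sensors: c₃ − yᵀa₃ = 23 − (5.5·4 + 1·2) = 23 − 24 = -1.

-1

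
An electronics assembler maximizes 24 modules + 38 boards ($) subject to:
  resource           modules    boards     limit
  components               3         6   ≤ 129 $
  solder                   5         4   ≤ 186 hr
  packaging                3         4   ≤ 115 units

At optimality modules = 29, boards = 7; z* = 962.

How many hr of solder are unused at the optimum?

solder used = 5·29 + 4·7 = 173; slack = 186 − 173 = 13.

13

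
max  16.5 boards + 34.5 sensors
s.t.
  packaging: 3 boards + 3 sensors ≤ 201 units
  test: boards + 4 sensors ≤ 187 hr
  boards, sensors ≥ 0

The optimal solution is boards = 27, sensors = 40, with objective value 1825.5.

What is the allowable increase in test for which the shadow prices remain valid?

Binding constraints: packaging, test. The basis is B = [[3,3],[1,4]] with det 9.
Per unit increase in test, x* moves by d = (-0.3333, 0.3333).
The basis stays optimal until boards reaches 0; allowable increase = 81 hr.

81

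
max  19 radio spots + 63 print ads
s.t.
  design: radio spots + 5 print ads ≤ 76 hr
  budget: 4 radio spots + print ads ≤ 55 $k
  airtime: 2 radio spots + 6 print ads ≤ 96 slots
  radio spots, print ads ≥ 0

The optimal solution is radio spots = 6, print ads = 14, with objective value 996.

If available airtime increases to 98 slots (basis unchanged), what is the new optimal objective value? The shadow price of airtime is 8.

Δb = 2, so new z* = 996 + (8)·(2) = 996 + 16 = 1012.

1012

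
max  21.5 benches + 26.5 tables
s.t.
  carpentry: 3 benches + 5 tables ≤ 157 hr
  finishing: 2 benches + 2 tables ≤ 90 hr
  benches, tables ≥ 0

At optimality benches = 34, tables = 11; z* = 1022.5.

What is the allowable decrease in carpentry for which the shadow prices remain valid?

Binding constraints: carpentry, finishing. The basis is B = [[3,5],[2,2]] with det -4.
Per unit decrease in carpentry, x* moves by d = (0.5, -0.5).
The basis stays optimal until tables reaches 0; allowable decrease = 22 hr.

22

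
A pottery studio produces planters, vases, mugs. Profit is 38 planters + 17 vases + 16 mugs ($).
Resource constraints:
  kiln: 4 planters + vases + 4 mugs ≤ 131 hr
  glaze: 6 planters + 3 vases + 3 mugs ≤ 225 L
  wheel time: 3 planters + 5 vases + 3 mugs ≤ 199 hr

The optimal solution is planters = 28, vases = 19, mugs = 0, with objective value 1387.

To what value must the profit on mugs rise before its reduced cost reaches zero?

Binding: kiln and glaze. Non-binding: wheel time (20 unused).
Since wheel time is not tight, its dual is 0.
From A_Bᵀ y = c: 4·y_kiln + 6·y_glaze = 38; 1·y_kiln + 3·y_glaze = 17.
This yields shadow prices y_kiln = 2, y_glaze = 5.
mugs enters the basis when its profit ≥ yᵀa₃ = 2·4 + 5·3 = 23.

23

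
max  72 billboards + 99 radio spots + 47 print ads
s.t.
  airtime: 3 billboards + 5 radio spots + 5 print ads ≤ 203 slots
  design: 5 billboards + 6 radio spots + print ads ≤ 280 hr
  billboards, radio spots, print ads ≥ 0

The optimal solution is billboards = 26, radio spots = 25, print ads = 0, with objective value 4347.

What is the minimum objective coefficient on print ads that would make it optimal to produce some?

Both airtime and design are binding at x*.
Dual feasibility on the basic columns requires 3·y_airtime + 5·y_design = 72, 5·y_airtime + 6·y_design = 99.
This yields shadow prices y_airtime = 9, y_design = 9.
print ads enters the basis when its profit ≥ yᵀa₃ = 9·5 + 9·1 = 54.

54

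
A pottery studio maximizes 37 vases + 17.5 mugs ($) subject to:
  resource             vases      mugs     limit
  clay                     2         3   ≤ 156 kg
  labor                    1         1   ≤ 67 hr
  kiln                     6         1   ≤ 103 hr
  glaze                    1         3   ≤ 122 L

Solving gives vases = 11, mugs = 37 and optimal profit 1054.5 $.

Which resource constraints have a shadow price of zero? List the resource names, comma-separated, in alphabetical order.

clay, labor

clay: 133/156 (slack 23)
labor: 48/67 (slack 19)
kiln: 103/103 (binding)
glaze: 122/122 (binding)
By complementary slackness, a constraint with positive slack has shadow price 0 → clay, labor.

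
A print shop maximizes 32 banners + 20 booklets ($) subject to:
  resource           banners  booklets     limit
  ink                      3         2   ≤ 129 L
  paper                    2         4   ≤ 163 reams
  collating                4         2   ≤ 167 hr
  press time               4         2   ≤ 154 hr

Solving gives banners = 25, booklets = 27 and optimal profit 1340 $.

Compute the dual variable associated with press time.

Check each constraint at x*: ink 129/129 (tight); paper 158/163 (slack 5); collating 154/167 (slack 13); press time 154/154 (tight).
By complementary slackness, y = 0 for the non-binding constraints.
From A_Bᵀ y = c: 3·y_ink + 4·y_press time = 32; 2·y_ink + 2·y_press time = 20.
→ y_ink = 8 and y_press time = 2.
Shadow price of press time = 2.

2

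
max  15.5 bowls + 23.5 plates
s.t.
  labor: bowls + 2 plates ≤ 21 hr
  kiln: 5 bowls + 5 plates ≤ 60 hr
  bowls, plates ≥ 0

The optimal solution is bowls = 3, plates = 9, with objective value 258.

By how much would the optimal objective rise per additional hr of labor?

At the optimum: labor uses 21 of 21 (binding); kiln uses 60 of 60 (binding).
Dual feasibility on the basic columns requires 1·y_labor + 5·y_kiln = 15.5, 2·y_labor + 5·y_kiln = 23.5.
→ y_labor = 8 and y_kiln = 1.5.
Shadow price of labor = 8.

8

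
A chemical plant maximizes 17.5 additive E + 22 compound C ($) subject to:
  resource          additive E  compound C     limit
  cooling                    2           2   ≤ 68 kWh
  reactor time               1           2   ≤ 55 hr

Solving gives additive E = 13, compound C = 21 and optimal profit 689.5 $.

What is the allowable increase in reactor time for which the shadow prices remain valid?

Binding constraints: cooling, reactor time. The basis is B = [[2,2],[1,2]] with det 2.
Per unit increase in reactor time, x* moves by d = (-1, 1).
The basis stays optimal until additive E reaches 0; allowable increase = 13 hr.

13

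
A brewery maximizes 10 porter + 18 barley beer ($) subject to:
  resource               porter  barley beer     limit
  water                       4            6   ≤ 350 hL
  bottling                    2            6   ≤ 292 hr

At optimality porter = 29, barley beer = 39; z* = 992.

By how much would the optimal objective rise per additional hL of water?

Both water and bottling are binding at x*.
Dual feasibility on the basic columns requires 4·y_water + 2·y_bottling = 10, 6·y_water + 6·y_bottling = 18.
→ y_water = 2 and y_bottling = 1.
Shadow price of water = 2.

2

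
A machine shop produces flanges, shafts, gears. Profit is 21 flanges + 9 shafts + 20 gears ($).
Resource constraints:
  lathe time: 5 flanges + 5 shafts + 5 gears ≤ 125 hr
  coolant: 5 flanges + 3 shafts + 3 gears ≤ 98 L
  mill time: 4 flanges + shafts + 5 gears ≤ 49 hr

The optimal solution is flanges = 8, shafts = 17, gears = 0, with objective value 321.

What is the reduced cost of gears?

At the optimum: lathe time uses 125 of 125 (binding); coolant uses 91 of 98 (slack = 7); mill time uses 49 of 49 (binding).
Slack constraints have shadow price 0 (complementary slackness).
Dual feasibility on the basic columns requires 5·y_lathe time + 4·y_mill time = 21, 5·y_lathe time + 1·y_mill time = 9.
This yields shadow prices y_lathe time = 1, y_mill time = 4.
Reduced cost of gears: c₃ − yᵀa₃ = 20 − (1·5 + 4·5) = 20 − 25 = -5.

-5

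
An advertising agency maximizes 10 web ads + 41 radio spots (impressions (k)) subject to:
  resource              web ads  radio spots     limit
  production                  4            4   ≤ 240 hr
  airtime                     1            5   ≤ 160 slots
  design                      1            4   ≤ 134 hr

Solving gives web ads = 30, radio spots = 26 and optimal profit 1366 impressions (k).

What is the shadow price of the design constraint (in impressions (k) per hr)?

Binding: airtime and design. Non-binding: production (16 unused).
Since production is not tight, its dual is 0.
The binding rows give the dual system: 1·y_airtime + 1·y_design = 10 and 5·y_airtime + 4·y_design = 41.
Solving: y_airtime = 1, y_design = 9.
Shadow price of design = 9.

9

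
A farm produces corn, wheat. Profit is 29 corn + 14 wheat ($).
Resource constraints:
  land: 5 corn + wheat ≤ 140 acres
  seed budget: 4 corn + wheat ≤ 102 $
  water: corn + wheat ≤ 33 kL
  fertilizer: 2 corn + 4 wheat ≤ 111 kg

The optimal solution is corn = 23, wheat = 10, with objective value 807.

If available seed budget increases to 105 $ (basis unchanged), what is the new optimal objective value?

Binding: seed budget and water. Non-binding: land (15 unused), fertilizer (25 unused).
Slack constraints have shadow price 0 (complementary slackness).
From A_Bᵀ y = c: 4·y_seed budget + 1·y_water = 29; 1·y_seed budget + 1·y_water = 14.
→ y_seed budget = 5 and y_water = 9.
Δz = y_seed budget·Δb = 5 × (3) = 15, so new z* = 807 + 15 = 822.

822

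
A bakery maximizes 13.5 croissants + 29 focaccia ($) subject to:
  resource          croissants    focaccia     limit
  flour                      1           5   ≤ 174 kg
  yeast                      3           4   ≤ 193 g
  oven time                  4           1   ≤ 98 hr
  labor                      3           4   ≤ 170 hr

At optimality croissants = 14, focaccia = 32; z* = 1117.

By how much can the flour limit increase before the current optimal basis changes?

Binding constraints: flour, labor. The basis is B = [[1,5],[3,4]] with det -11.
Per unit increase in flour, x* moves by d = (-0.3636, 0.2727).
The basis stays optimal until croissants reaches 0; allowable increase = 38.5 kg.

38.5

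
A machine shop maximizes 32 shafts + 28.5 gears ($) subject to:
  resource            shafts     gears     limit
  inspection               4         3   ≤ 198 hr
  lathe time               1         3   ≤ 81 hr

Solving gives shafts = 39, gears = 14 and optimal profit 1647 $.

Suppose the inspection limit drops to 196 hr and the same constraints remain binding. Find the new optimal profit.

Check each constraint at x*: inspection 198/198 (tight); lathe time 81/81 (tight).
The binding rows give the dual system: 4·y_inspection + 1·y_lathe time = 32 and 3·y_inspection + 3·y_lathe time = 28.5.
→ y_inspection = 7.5 and y_lathe time = 2.
Δz = y_inspection·Δb = 7.5 × (-2) = -15, so new z* = 1647 − 15 = 1632.

1632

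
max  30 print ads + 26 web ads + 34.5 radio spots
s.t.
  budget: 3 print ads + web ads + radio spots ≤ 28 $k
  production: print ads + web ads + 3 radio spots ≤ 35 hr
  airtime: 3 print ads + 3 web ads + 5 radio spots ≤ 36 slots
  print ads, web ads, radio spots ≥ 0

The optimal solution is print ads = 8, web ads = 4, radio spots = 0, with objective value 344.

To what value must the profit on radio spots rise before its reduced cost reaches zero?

At the optimum: budget uses 28 of 28 (binding); production uses 12 of 35 (slack = 23); airtime uses 36 of 36 (binding).
Since production is not tight, its dual is 0.
Dual feasibility on the basic columns requires 3·y_budget + 3·y_airtime = 30, 1·y_budget + 3·y_airtime = 26.
→ y_budget = 2 and y_airtime = 8.
radio spots enters the basis when its profit ≥ yᵀa₃ = 2·1 + 8·5 = 42.

42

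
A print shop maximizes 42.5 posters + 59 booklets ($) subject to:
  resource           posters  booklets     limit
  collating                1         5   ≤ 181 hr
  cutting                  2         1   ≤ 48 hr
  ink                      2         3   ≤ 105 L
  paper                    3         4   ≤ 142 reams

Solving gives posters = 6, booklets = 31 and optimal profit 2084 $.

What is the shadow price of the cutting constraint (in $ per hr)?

Check each constraint at x*: collating 161/181 (slack 20); cutting 43/48 (slack 5); ink 105/105 (tight); paper 142/142 (tight).
Slack constraints have shadow price 0 (complementary slackness).
Dual feasibility on the basic columns requires 2·y_ink + 3·y_paper = 42.5, 3·y_ink + 4·y_paper = 59.
Solving: y_ink = 7, y_paper = 9.5.
Shadow price of cutting = 0.

0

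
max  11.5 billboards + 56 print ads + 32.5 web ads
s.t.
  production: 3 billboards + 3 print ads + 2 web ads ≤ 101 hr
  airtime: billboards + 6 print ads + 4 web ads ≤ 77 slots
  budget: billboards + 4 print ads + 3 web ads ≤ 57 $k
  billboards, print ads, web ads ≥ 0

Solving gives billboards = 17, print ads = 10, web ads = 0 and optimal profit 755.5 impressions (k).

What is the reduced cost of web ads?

Check each constraint at x*: production 81/101 (slack 20); airtime 77/77 (tight); budget 57/57 (tight).
By complementary slackness, y = 0 for the non-binding constraint.
The binding rows give the dual system: 1·y_airtime + 1·y_budget = 11.5 and 6·y_airtime + 4·y_budget = 56.
Solving: y_airtime = 5, y_budget = 6.5.
Reduced cost of web ads: c₃ − yᵀa₃ = 32.5 − (5·4 + 6.5·3) = 32.5 − 39.5 = -7.

-7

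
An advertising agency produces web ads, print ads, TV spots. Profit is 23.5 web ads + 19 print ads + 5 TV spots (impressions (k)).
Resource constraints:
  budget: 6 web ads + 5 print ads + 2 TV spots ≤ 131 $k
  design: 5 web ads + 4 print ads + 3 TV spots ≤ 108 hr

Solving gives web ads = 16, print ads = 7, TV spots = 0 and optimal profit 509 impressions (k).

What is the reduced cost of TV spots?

Both budget and design are binding at x*.
The binding rows give the dual system: 6·y_budget + 5·y_design = 23.5 and 5·y_budget + 4·y_design = 19.
→ y_budget = 1 and y_design = 3.5.
Reduced cost of TV spots: c₃ − yᵀa₃ = 5 − (1·2 + 3.5·3) = 5 − 12.5 = -7.5.

-7.5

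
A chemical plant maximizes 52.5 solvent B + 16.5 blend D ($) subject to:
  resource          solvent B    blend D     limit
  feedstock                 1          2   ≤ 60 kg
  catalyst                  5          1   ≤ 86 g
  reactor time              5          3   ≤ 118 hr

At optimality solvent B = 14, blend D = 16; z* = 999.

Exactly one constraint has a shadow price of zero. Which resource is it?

feedstock

feedstock: 46/60 (slack 14)
catalyst: 86/86 (binding)
reactor time: 118/118 (binding)
By complementary slackness, a constraint with positive slack has shadow price 0 → feedstock.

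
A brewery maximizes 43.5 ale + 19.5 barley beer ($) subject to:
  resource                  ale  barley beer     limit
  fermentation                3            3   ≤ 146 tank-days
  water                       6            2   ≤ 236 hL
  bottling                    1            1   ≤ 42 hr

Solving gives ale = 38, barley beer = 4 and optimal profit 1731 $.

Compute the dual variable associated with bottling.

7.5

At the optimum: fermentation uses 126 of 146 (slack = 20); water uses 236 of 236 (binding); bottling uses 42 of 42 (binding).
Since fermentation is not tight, its dual is 0.
The binding rows give the dual system: 6·y_water + 1·y_bottling = 43.5 and 2·y_water + 1·y_bottling = 19.5.
This yields shadow prices y_water = 6, y_bottling = 7.5.
Shadow price of bottling = 7.5.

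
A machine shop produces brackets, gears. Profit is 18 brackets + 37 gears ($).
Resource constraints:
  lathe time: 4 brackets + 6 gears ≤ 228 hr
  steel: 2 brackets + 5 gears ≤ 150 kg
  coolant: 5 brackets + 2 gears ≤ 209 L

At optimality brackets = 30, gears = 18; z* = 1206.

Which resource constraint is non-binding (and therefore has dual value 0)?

lathe time: 228/228 (binding)
steel: 150/150 (binding)
coolant: 186/209 (slack 23)
By complementary slackness, a constraint with positive slack has shadow price 0 → coolant.

coolant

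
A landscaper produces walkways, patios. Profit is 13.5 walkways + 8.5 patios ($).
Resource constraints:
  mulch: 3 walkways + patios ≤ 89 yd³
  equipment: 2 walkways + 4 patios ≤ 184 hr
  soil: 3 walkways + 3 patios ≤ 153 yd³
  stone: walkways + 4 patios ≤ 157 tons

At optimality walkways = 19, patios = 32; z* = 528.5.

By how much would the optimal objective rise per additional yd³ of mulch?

At the optimum: mulch uses 89 of 89 (binding); equipment uses 166 of 184 (slack = 18); soil uses 153 of 153 (binding); stone uses 147 of 157 (slack = 10).
Slack constraints have shadow price 0 (complementary slackness).
From A_Bᵀ y = c: 3·y_mulch + 3·y_soil = 13.5; 1·y_mulch + 3·y_soil = 8.5.
This yields shadow prices y_mulch = 2.5, y_soil = 2.
Shadow price of mulch = 2.5.

2.5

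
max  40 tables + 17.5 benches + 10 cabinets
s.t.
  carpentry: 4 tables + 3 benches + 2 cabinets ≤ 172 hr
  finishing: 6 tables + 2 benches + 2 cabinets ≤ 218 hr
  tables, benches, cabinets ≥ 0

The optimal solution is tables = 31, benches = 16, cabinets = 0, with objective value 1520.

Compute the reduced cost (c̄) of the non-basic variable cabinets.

Check each constraint at x*: carpentry 172/172 (tight); finishing 218/218 (tight).
The binding rows give the dual system: 4·y_carpentry + 6·y_finishing = 40 and 3·y_carpentry + 2·y_finishing = 17.5.
Solving: y_carpentry = 2.5, y_finishing = 5.
Reduced cost of cabinets: c₃ − yᵀa₃ = 10 − (2.5·2 + 5·2) = 10 − 15 = -5.

-5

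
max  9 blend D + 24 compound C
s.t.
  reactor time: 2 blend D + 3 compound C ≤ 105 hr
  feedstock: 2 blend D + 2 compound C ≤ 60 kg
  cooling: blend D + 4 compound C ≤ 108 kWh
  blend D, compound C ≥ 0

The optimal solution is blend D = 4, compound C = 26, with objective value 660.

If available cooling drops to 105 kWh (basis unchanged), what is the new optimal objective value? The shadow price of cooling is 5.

Δb = -3, so new z* = 660 + (5)·(-3) = 660 − 15 = 645.

645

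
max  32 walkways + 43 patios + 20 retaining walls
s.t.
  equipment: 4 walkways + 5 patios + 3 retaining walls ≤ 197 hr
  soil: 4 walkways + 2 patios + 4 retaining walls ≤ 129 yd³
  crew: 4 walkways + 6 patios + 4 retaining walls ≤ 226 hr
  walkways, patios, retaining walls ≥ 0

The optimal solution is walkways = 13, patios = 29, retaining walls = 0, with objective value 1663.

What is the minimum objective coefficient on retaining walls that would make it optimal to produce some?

27

Check each constraint at x*: equipment 197/197 (tight); soil 110/129 (slack 19); crew 226/226 (tight).
Slack constraints have shadow price 0 (complementary slackness).
The binding rows give the dual system: 4·y_equipment + 4·y_crew = 32 and 5·y_equipment + 6·y_crew = 43.
→ y_equipment = 5 and y_crew = 3.
retaining walls enters the basis when its profit ≥ yᵀa₃ = 5·3 + 3·4 = 27.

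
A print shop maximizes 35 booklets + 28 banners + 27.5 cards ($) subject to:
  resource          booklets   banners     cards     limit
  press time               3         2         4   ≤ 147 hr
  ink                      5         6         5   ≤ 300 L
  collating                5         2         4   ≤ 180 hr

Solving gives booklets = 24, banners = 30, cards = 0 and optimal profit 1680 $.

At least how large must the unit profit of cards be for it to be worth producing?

31.5

Check each constraint at x*: press time 132/147 (slack 15); ink 300/300 (tight); collating 180/180 (tight).
Slack constraints have shadow price 0 (complementary slackness).
Dual feasibility on the basic columns requires 5·y_ink + 5·y_collating = 35, 6·y_ink + 2·y_collating = 28.
→ y_ink = 3.5 and y_collating = 3.5.
cards enters the basis when its profit ≥ yᵀa₃ = 3.5·5 + 3.5·4 = 31.5.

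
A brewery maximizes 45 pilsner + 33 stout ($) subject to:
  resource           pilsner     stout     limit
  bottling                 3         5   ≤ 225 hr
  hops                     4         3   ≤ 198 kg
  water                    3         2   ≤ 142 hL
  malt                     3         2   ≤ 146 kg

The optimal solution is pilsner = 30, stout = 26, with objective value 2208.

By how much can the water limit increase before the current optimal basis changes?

4

Binding constraints: hops, water. The basis is B = [[4,3],[3,2]] with det -1.
Per unit increase in water, x* moves by d = (3, -4).
The basis stays optimal until malt becomes binding; allowable increase = 4 hL.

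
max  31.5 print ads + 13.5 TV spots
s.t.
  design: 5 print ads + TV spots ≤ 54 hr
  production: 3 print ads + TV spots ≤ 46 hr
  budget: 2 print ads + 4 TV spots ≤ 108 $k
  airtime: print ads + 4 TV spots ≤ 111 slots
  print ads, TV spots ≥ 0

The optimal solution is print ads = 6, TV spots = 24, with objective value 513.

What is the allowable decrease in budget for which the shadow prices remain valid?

86.4

Binding constraints: design, budget. The basis is B = [[5,1],[2,4]] with det 18.
Per unit decrease in budget, x* moves by d = (0.0556, -0.2778).
The basis stays optimal until TV spots reaches 0; allowable decrease = 86.4 $k.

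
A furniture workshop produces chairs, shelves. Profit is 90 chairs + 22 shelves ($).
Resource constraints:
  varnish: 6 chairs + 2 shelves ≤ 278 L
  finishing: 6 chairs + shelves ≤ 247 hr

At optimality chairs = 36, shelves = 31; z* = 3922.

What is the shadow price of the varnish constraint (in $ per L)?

7

Both varnish and finishing are binding at x*.
The binding rows give the dual system: 6·y_varnish + 6·y_finishing = 90 and 2·y_varnish + 1·y_finishing = 22.
This yields shadow prices y_varnish = 7, y_finishing = 8.
Shadow price of varnish = 7.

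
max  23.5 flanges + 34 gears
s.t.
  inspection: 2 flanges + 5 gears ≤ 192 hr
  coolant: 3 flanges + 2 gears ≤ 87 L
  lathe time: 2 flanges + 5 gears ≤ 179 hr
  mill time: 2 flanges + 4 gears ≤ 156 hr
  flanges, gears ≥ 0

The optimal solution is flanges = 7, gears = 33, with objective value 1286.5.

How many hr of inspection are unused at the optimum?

inspection used = 2·7 + 5·33 = 179; slack = 192 − 179 = 13.

13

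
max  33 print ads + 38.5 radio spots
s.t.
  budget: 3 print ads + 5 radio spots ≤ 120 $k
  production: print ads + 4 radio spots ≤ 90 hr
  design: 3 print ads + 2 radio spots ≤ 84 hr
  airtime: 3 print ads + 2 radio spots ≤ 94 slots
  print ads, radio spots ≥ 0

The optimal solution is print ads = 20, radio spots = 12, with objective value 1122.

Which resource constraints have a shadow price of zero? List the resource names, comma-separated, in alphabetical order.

budget: 120/120 (binding)
production: 68/90 (slack 22)
design: 84/84 (binding)
airtime: 84/94 (slack 10)
By complementary slackness, a constraint with positive slack has shadow price 0 → airtime, production.

airtime, production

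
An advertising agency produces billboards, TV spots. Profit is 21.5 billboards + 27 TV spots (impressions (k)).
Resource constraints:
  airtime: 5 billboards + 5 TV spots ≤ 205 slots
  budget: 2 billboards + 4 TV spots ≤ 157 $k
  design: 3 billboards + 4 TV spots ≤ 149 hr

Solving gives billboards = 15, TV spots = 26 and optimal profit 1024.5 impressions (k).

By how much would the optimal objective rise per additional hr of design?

Binding: airtime and design. Non-binding: budget (23 unused).
Since budget is not tight, its dual is 0.
The binding rows give the dual system: 5·y_airtime + 3·y_design = 21.5 and 5·y_airtime + 4·y_design = 27.
Solving: y_airtime = 1, y_design = 5.5.
Shadow price of design = 5.5.

5.5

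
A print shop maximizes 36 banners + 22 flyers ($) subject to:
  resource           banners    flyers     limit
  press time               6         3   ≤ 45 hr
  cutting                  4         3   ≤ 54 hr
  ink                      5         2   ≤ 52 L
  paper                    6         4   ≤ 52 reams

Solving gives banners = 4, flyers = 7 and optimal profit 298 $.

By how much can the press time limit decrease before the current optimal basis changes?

Binding constraints: press time, paper. The basis is B = [[6,3],[6,4]] with det 6.
Per unit decrease in press time, x* moves by d = (-0.6667, 1).
The basis stays optimal until banners reaches 0; allowable decrease = 6 hr.

6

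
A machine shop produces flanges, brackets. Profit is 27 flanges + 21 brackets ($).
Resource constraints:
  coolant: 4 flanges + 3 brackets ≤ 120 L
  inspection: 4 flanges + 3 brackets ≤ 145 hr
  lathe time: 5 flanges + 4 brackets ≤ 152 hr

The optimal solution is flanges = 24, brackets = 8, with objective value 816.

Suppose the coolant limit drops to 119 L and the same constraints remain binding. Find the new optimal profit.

813

At the optimum: coolant uses 120 of 120 (binding); inspection uses 120 of 145 (slack = 25); lathe time uses 152 of 152 (binding).
Since inspection is not tight, its dual is 0.
From A_Bᵀ y = c: 4·y_coolant + 5·y_lathe time = 27; 3·y_coolant + 4·y_lathe time = 21.
Solving: y_coolant = 3, y_lathe time = 3.
Δz = y_coolant·Δb = 3 × (-1) = -3, so new z* = 816 − 3 = 813.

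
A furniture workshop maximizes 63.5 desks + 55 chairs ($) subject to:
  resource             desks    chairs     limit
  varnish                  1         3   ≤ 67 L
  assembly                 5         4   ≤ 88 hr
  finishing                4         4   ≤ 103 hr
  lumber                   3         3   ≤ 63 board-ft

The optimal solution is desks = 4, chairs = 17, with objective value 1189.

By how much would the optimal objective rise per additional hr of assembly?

At the optimum: varnish uses 55 of 67 (slack = 12); assembly uses 88 of 88 (binding); finishing uses 84 of 103 (slack = 19); lumber uses 63 of 63 (binding).
By complementary slackness, y = 0 for the non-binding constraints.
The binding rows give the dual system: 5·y_assembly + 3·y_lumber = 63.5 and 4·y_assembly + 3·y_lumber = 55.
Solving: y_assembly = 8.5, y_lumber = 7.
Shadow price of assembly = 8.5.

8.5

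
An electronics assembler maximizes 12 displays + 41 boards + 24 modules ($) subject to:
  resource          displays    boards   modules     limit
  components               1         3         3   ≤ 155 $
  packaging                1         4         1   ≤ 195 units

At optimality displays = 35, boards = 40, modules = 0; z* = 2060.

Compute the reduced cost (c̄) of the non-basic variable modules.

Both components and packaging are binding at x*.
The binding rows give the dual system: 1·y_components + 1·y_packaging = 12 and 3·y_components + 4·y_packaging = 41.
Solving: y_components = 7, y_packaging = 5.
Reduced cost of modules: c₃ − yᵀa₃ = 24 − (7·3 + 5·1) = 24 − 26 = -2.

-2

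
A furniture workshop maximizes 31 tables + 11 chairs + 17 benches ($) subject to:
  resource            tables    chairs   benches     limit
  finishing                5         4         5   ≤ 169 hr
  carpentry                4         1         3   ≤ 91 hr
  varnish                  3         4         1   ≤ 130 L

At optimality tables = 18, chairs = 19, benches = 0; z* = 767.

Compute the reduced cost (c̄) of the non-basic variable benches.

Binding: carpentry and varnish. Non-binding: finishing (3 unused).
By complementary slackness, y = 0 for the non-binding constraint.
The binding rows give the dual system: 4·y_carpentry + 3·y_varnish = 31 and 1·y_carpentry + 4·y_varnish = 11.
This yields shadow prices y_carpentry = 7, y_varnish = 1.
Reduced cost of benches: c₃ − yᵀa₃ = 17 − (7·3 + 1·1) = 17 − 22 = -5.

-5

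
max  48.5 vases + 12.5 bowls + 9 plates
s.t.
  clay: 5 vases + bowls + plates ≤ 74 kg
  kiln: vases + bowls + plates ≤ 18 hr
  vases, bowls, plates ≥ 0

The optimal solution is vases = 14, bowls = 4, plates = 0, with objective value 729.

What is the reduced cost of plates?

At the optimum: clay uses 74 of 74 (binding); kiln uses 18 of 18 (binding).
From A_Bᵀ y = c: 5·y_clay + 1·y_kiln = 48.5; 1·y_clay + 1·y_kiln = 12.5.
This yields shadow prices y_clay = 9, y_kiln = 3.5.
Reduced cost of plates: c₃ − yᵀa₃ = 9 − (9·1 + 3.5·1) = 9 − 12.5 = -3.5.

-3.5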